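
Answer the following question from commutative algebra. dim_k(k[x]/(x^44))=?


Basis: 1,x,...,x^43
dim=44


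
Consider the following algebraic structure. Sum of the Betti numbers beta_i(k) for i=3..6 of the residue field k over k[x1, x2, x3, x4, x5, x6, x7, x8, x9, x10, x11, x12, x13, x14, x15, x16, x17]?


Koszul resolution: beta_i(k)=C(n,i), n=17
C(17,3)=680, C(17,4)=2380, C(17,5)=6188, C(17,6)=12376
Sum=21624


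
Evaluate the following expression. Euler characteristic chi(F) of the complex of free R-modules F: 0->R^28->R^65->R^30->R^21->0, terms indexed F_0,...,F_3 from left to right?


chi = sum (-1)^i * rank:
(-1)^0*28=28
(-1)^1*65=-65
(-1)^2*30=30
(-1)^3*21=-21
chi=-28


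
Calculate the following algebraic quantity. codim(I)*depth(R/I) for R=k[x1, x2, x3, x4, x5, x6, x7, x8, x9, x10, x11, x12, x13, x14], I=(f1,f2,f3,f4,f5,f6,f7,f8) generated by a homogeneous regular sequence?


codim=8, depth=dim(R/I)=14-8=6
Product=8*6=48


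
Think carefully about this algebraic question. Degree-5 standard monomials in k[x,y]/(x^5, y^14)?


k[x,y], I = (x^5, y^14), d = 5
Need i < 5 and d-i < 14.
Range: 0 <= i <= 4.
H(5) = 5


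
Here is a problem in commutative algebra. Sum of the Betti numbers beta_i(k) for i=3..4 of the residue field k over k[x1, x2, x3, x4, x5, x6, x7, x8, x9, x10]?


Koszul resolution: beta_i(k)=C(n,i), n=10
C(10,3)=120, C(10,4)=210
Sum=330


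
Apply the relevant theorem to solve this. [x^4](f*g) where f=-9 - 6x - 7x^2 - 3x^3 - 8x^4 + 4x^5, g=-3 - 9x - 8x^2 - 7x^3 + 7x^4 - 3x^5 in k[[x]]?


[x^4] = sum a_i*b_j, i+j=4
  -9*7=-63
  -6*-7=42
  -7*-8=56
  -3*-9=27
  -8*-3=24
Sum=86


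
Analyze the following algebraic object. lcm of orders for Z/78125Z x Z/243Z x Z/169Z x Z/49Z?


Exponent = lcm of the cyclic orders; pairwise coprime => product.
5^7*3^5*13^2*7^2=78125*243*169*49=157209609375


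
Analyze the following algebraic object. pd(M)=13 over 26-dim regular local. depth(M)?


pd+depth=depth(R)=26
depth=26-13=13


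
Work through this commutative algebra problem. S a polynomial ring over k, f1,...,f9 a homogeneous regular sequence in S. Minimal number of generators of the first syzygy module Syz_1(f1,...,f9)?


Regular sequence => Koszul complex is the minimal free resolution.
Syz_1 minimally generated by Koszul relations f_i*e_j - f_j*e_i (i<j): mu(Syz_1) = beta_2 = C(m,2) = m(m-1)/2
m=9
9*8/2 = 36


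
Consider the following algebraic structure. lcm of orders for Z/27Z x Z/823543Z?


Exponent = lcm of the cyclic orders; pairwise coprime => product.
3^3*7^7=27*823543=22235661


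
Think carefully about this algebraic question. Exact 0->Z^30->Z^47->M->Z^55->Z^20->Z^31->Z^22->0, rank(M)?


Alt sum=0:
(-1)^0*30 + (-1)^1*47 + (-1)^2*? + (-1)^3*55 + (-1)^4*20 + (-1)^5*31 + (-1)^6*22=0
rank(M)=61


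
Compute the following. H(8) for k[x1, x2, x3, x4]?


C(d+n-1,n-1)=C(11,3)=165


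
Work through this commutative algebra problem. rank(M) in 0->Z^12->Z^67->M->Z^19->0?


Alt sum=0:
(-1)^0*12 + (-1)^1*67 + (-1)^2*? + (-1)^3*19=0
rank(M)=74


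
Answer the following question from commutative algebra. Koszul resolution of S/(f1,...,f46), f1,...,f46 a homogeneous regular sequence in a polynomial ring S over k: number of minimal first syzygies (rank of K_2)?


Regular sequence => Koszul complex is the minimal free resolution.
Syz_1 minimally generated by Koszul relations f_i*e_j - f_j*e_i (i<j): mu(Syz_1) = beta_2 = C(m,2) = m(m-1)/2
m=46
46*45/2 = 1035


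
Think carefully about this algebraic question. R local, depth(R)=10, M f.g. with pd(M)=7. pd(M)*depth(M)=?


pd+depth=10
depth=10-7=3
pd*depth=7*3=21


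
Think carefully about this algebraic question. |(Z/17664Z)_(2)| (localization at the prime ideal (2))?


2-primary part: 17664=2^8*69
Size=2^8=256


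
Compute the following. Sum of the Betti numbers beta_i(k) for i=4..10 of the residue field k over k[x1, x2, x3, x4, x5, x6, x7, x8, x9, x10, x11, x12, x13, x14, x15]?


Koszul resolution: beta_i(k)=C(n,i), n=15
C(15,4)=1365, C(15,5)=3003, C(15,6)=5005, C(15,7)=6435, C(15,8)=6435, C(15,9)=5005, C(15,10)=3003
Sum=30251


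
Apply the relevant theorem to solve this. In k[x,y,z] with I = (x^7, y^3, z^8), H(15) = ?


Need i<7, j<3, k<8 with i+j+k=15.
For each i, j ranges over max(0,15-i-7)..min(2,15-i):
  i=0: j in [8,2] -> 0
  i=1: j in [7,2] -> 0
  i=2: j in [6,2] -> 0
  i=3: j in [5,2] -> 0
  i=4: j in [4,2] -> 0
  i=5: j in [3,2] -> 0
  i=6: j in [2,2] -> 1
H(15) = 0+0+0+0+0+0+1 = 1


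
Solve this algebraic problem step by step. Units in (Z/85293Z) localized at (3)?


Local ring = Z/6561Z.
phi(6561) = 3^7*(3-1) = 4374


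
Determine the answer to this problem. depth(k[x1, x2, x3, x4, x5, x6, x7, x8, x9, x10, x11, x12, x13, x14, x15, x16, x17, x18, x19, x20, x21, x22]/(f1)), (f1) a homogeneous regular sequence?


depth(R)=22
depth(R/I)=22-1=21


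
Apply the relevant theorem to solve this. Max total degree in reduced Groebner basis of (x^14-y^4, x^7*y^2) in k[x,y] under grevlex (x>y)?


LT(f1)=x^14, LT(f2)=x^7y^2, lcm=x^14y^2
S(f1,f2) = y^2*f1 - x^7*f2 = -y^6
Reduced GB = {f1, f2, y^6}; degrees 14, 9, 6
Max = 14


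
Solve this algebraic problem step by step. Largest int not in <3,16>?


gcd(3,16)=1 => F=ab-a-b=3*16-3-16=48-19=29


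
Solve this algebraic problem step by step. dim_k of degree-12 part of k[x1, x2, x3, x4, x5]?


C(d+n-1,n-1)=C(16,4)=1820


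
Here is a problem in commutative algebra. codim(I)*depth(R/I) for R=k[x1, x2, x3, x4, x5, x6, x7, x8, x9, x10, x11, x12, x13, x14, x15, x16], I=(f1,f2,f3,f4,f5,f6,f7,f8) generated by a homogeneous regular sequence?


codim=8, depth=dim(R/I)=16-8=8
Product=8*8=64


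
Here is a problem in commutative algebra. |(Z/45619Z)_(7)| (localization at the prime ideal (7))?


7-primary part: 45619=7^4*19
Size=7^4=2401


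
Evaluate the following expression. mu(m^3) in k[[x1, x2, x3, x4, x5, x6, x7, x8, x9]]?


C(n+d-1,d)=C(11,3)=165


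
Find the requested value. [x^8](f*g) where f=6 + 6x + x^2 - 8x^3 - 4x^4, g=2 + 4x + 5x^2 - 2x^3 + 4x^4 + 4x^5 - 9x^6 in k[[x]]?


[x^8] = sum a_i*b_j, i+j=8
  1*-9=-9
  -8*4=-32
  -4*4=-16
Sum=-57


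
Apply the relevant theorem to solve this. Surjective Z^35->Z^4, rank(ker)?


rank(ker) = 35-4 = 31


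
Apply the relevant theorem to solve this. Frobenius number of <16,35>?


gcd(16,35)=1 => F=ab-a-b=16*35-16-35=560-51=509


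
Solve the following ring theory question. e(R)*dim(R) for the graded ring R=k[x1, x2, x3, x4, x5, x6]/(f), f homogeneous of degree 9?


e(R)=deg(f)=9, dim(R)=6-1=5
e*dim=9*5=45


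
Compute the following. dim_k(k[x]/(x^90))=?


Basis: 1,x,...,x^89
dim=90


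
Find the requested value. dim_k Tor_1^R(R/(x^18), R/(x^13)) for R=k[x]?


Tor_1(R/I,R/J)=(I cap J)/IJ=(x^18)/(x^31)
dim=31-18=min(18,13)=13


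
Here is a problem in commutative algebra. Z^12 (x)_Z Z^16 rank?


rank(M(x)N) = rank(M)*rank(N)
12*16 = 192


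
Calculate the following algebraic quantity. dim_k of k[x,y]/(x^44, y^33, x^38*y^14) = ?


k[x,y]/I, I = (x^44, y^33, x^38*y^14)
Rect: 44x33=1452. Corner: (44-38)x(33-14)=114.
dim = 1452-114 = 1338


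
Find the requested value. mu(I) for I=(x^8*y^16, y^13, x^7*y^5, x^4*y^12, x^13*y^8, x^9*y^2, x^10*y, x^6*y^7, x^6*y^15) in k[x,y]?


Remove redundant (divisible by others).
x^6*y^15 redundant.
x^8*y^16 redundant.
x^13*y^8 redundant.
Min: x^10*y, x^9*y^2, x^7*y^5, x^6*y^7, x^4*y^12, y^13
Count=6


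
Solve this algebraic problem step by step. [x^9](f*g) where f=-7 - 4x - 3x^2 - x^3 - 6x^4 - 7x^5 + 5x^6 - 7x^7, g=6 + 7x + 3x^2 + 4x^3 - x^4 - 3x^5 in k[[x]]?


[x^9] = sum a_i*b_j, i+j=9
  -6*-3=18
  -7*-1=7
  5*4=20
  -7*3=-21
Sum=24


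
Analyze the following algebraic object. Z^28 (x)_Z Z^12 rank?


rank(M(x)N) = rank(M)*rank(N)
28*12 = 336


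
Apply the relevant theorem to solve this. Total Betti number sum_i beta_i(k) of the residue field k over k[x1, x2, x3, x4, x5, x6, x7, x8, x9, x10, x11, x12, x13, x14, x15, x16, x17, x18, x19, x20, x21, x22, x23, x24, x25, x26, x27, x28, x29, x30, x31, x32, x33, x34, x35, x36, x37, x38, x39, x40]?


Koszul resolution: beta_i(k)=C(n,i), n=40
sum_i C(40,i) = 2^40 = 1099511627776


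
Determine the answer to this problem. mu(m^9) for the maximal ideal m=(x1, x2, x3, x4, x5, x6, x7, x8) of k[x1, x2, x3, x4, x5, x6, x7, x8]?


Graded Nakayama: mu(m^d) = dim_k (m^d/m^(d+1)) = #degree-9 monomials in 8 vars
C(n+d-1,d)=C(16,9)=11440


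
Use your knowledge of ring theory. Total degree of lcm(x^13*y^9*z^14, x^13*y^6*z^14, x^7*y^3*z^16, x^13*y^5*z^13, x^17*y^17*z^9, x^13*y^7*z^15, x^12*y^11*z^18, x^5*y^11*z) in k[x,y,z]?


lcm = componentwise max:
x: max(13,13,7,13,17,13,12,5)=17
y: max(9,6,3,5,17,7,11,11)=17
z: max(14,14,16,13,9,15,18,1)=18
Total=17+17+18=52


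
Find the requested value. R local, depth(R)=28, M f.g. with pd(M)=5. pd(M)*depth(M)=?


pd+depth=28
depth=28-5=23
pd*depth=5*23=115


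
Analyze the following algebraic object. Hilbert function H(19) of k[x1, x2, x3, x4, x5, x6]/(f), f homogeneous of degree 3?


C(24,5)-C(21,5)=42504-20349=22155


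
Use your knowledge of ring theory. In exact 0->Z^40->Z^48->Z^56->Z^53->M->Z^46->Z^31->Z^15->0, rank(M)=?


Alt sum=0:
(-1)^0*40 + (-1)^1*48 + (-1)^2*56 + (-1)^3*53 + (-1)^4*? + (-1)^5*46 + (-1)^6*31 + (-1)^7*15=0
rank(M)=35


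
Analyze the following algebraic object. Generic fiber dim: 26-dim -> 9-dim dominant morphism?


dim(fiber)=dim(X)-dim(Y)=26-9=17


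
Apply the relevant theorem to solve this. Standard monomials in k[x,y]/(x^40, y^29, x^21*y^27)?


k[x,y]/I, I = (x^40, y^29, x^21*y^27)
Rect: 40x29=1160. Corner: (40-21)x(29-27)=38.
dim = 1160-38 = 1122


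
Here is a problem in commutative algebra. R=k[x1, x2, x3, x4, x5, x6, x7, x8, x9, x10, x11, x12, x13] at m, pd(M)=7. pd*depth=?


pd+depth=13
depth=13-7=6
pd*depth=7*6=42


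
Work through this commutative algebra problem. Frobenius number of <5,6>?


gcd(5,6)=1 => F=ab-a-b=5*6-5-6=30-11=19


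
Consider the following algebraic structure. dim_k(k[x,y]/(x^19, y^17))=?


Basis: x^i*y^j, i<19, j<17
19*17=323


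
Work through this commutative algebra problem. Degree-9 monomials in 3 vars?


C(d+n-1,n-1)=C(11,2)=55


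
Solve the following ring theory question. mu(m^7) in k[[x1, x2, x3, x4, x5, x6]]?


C(n+d-1,d)=C(12,7)=792


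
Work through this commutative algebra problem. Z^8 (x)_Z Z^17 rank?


rank(M(x)N) = rank(M)*rank(N)
8*17 = 136


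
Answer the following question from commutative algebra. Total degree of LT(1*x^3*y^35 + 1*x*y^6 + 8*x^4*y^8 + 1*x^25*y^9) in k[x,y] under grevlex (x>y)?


LT: 1*x^3*y^35
deg_x=3, deg_y=35
Total=3+35=38


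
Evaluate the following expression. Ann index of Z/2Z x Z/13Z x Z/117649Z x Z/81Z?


Exponent = lcm of the cyclic orders; pairwise coprime => product.
2^1*13^1*7^6*3^4=2*13*117649*81=247768794


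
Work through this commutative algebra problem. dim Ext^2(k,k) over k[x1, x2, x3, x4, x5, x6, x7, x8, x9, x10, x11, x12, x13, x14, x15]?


C(n,i)=C(15,2)=105


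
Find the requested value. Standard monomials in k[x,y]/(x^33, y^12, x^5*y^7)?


k[x,y]/I, I = (x^33, y^12, x^5*y^7)
Rect: 33x12=396. Corner: (33-5)x(12-7)=140.
dim = 396-140 = 256


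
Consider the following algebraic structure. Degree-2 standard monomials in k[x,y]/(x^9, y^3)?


k[x,y], I = (x^9, y^3), d = 2
Need i < 9 and d-i < 3.
Range: 0 <= i <= 2.
H(2) = 3


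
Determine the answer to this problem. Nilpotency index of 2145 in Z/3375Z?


2145^k mod 3375:
k=1: 2145
k=2: 900
k=3: 0
First zero at k = 3


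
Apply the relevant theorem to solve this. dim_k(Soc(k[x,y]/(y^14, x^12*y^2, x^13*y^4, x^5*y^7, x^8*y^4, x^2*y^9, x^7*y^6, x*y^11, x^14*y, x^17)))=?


Socle = ann(m) = span of standard monomials u with x*u, y*u in I (staircase corners).
Redundant generators: x^13*y^4
Minimal generators: x^17, x^14*y, x^12*y^2, x^8*y^4, x^7*y^6, x^5*y^7, x^2*y^9, x*y^11, y^14
Corners: y^13, xy^10, x^4y^8, x^6y^6, x^7y^5, x^11y^3, x^13y, x^16
Socle dim=8


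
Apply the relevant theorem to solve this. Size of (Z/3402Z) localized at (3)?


3-primary part: 3402=3^5*14
Size=3^5=243


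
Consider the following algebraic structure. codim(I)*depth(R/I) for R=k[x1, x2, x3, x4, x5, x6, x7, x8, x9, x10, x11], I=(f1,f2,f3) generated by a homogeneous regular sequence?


codim=3, depth=dim(R/I)=11-3=8
Product=3*8=24


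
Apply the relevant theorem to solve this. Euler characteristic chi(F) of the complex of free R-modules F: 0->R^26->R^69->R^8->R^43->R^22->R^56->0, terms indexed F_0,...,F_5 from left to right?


chi = sum (-1)^i * rank:
(-1)^0*26=26
(-1)^1*69=-69
(-1)^2*8=8
(-1)^3*43=-43
(-1)^4*22=22
(-1)^5*56=-56
chi=-112


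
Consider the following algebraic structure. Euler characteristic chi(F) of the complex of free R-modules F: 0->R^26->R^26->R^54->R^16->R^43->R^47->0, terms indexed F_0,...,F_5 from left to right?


chi = sum (-1)^i * rank:
(-1)^0*26=26
(-1)^1*26=-26
(-1)^2*54=54
(-1)^3*16=-16
(-1)^4*43=43
(-1)^5*47=-47
chi=34


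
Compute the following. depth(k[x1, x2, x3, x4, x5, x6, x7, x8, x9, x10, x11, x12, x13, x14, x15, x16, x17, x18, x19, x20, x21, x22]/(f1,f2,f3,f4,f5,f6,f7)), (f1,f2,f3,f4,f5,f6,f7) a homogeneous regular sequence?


depth(R)=22
depth(R/I)=22-7=15


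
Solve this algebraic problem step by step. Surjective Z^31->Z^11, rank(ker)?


rank(ker) = 31-11 = 20


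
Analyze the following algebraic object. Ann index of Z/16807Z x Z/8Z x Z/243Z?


Exponent = lcm of the cyclic orders; pairwise coprime => product.
7^5*2^3*3^5=16807*8*243=32672808


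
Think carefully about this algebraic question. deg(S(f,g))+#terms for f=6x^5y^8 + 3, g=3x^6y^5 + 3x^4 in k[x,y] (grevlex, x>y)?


LT(f)=6x^5y^8, LT(g)=3x^6y^5
lcm(LM)=x^6y^8
S(f,g) (scaled by 18 to clear denominators) = 3x*f - 6y^3*g = -18x^4y^3 + 9x
2 terms, deg 7.
7+2=9


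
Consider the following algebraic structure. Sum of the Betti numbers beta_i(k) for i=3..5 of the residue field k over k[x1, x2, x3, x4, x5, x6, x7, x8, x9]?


Koszul resolution: beta_i(k)=C(n,i), n=9
C(9,3)=84, C(9,4)=126, C(9,5)=126
Sum=336


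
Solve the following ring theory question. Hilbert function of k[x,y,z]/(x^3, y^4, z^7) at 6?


Need i<3, j<4, k<7 with i+j+k=6.
For each i, j ranges over max(0,6-i-6)..min(3,6-i):
  i=0: j in [0,3] -> 4
  i=1: j in [0,3] -> 4
  i=2: j in [0,3] -> 4
H(6) = 4+4+4 = 12


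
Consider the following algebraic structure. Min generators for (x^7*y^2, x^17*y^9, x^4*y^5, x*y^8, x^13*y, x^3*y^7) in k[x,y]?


Remove redundant (divisible by others).
x^17*y^9 redundant.
Min: x^13*y, x^7*y^2, x^4*y^5, x^3*y^7, x*y^8
Count=5


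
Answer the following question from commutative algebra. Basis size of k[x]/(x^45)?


Basis: 1,x,...,x^44
dim=45


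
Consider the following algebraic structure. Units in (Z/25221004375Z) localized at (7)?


Local ring = Z/40353607Z.
phi(40353607) = 7^8*(7-1) = 34588806


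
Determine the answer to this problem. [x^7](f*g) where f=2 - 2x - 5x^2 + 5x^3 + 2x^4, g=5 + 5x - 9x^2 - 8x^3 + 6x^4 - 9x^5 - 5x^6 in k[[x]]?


[x^7] = sum a_i*b_j, i+j=7
  -2*-5=10
  -5*-9=45
  5*6=30
  2*-8=-16
Sum=69


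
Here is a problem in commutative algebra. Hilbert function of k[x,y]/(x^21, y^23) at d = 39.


k[x,y], I = (x^21, y^23), d = 39
Need i < 21 and d-i < 23.
Range: 17 <= i <= 20.
H(39) = 4


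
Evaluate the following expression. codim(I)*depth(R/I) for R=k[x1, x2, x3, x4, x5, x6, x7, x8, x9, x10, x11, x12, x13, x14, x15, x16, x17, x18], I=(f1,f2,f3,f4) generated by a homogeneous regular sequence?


codim=4, depth=dim(R/I)=18-4=14
Product=4*14=56


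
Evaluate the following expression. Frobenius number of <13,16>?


gcd(13,16)=1 => F=ab-a-b=13*16-13-16=208-29=179


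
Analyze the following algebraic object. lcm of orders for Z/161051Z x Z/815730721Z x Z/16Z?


Exponent = lcm of the cyclic orders; pairwise coprime => product.
11^5*13^8*2^4=161051*815730721*16=2101987973564336


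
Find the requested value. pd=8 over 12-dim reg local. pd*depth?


pd+depth=12
depth=12-8=4
pd*depth=8*4=32


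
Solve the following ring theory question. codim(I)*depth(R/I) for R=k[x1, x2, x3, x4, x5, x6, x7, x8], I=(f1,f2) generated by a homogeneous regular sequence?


codim=2, depth=dim(R/I)=8-2=6
Product=2*6=12


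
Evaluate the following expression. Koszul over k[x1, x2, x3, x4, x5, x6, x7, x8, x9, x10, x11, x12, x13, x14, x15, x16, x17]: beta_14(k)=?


C(n,i)=C(17,14)=680


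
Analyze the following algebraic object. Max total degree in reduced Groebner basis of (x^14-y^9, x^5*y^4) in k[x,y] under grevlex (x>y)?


LT(f1)=x^14, LT(f2)=x^5y^4, lcm=x^14y^4
S(f1,f2) = y^4*f1 - x^9*f2 = -y^13
Reduced GB = {f1, f2, y^13}; degrees 14, 9, 13
Max = 14


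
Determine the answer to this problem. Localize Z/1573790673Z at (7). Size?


7-primary part: 1573790673=7^9*39
Size=7^9=40353607


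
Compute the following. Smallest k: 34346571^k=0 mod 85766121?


34346571^k mod 85766121:
k=1: 34346571
k=2: 18003825
k=3: 37997883
k=4: 12446784
k=5: 32672808
k=6: 0
First zero at k = 6


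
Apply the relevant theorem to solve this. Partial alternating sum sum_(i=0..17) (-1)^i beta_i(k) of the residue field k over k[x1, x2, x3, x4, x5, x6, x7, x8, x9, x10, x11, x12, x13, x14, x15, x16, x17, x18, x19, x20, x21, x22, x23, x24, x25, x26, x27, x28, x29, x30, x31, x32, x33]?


Koszul resolution: beta_i(k)=C(n,i), n=33
sum_(i=0..p) (-1)^i C(n,i) = (-1)^p C(n-1,p)
(-1)^17*C(32,17) = (-1)^17*565722720 = -565722720


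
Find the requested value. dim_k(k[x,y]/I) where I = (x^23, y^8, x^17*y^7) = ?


k[x,y]/I, I = (x^23, y^8, x^17*y^7)
Rect: 23x8=184. Corner: (23-17)x(8-7)=6.
dim = 184-6 = 178


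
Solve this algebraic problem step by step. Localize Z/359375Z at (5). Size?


5-primary part: 359375=5^6*23
Size=5^6=15625


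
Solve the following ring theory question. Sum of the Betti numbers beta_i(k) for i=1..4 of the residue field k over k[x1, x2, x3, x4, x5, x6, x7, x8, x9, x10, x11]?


Koszul resolution: beta_i(k)=C(n,i), n=11
C(11,1)=11, C(11,2)=55, C(11,3)=165, C(11,4)=330
Sum=561


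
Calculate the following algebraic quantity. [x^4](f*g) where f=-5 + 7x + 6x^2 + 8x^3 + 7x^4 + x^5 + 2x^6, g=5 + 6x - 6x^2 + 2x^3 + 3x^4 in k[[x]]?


[x^4] = sum a_i*b_j, i+j=4
  -5*3=-15
  7*2=14
  6*-6=-36
  8*6=48
  7*5=35
Sum=46


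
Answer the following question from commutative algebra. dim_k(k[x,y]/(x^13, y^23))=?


Basis: x^i*y^j, i<13, j<23
13*23=299


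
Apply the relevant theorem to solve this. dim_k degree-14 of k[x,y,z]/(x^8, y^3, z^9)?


Need i<8, j<3, k<9 with i+j+k=14.
For each i, j ranges over max(0,14-i-8)..min(2,14-i):
  i=0: j in [6,2] -> 0
  i=1: j in [5,2] -> 0
  i=2: j in [4,2] -> 0
  i=3: j in [3,2] -> 0
  i=4: j in [2,2] -> 1
  i=5: j in [1,2] -> 2
  i=6: j in [0,2] -> 3
  i=7: j in [0,2] -> 3
H(14) = 0+0+0+0+1+2+3+3 = 9


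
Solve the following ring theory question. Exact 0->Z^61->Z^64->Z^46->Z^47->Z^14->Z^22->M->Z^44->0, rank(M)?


Alt sum=0:
(-1)^0*61 + (-1)^1*64 + (-1)^2*46 + (-1)^3*47 + (-1)^4*14 + (-1)^5*22 + (-1)^6*? + (-1)^7*44=0
rank(M)=56


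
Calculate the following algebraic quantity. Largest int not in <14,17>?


gcd(14,17)=1 => F=ab-a-b=14*17-14-17=238-31=207


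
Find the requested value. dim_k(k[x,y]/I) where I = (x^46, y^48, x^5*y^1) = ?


k[x,y]/I, I = (x^46, y^48, x^5*y^1)
Rect: 46x48=2208. Corner: (46-5)x(48-1)=1927.
dim = 2208-1927 = 281


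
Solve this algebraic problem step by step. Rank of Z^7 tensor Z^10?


rank(M(x)N) = rank(M)*rank(N)
7*10 = 70


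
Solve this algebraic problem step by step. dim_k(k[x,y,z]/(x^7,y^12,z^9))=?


Basis: x^iy^jz^k, i<7,j<12,k<9
7*12*9=756


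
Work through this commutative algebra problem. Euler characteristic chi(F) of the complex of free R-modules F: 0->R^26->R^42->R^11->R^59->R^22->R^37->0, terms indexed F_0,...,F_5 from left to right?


chi = sum (-1)^i * rank:
(-1)^0*26=26
(-1)^1*42=-42
(-1)^2*11=11
(-1)^3*59=-59
(-1)^4*22=22
(-1)^5*37=-37
chi=-79


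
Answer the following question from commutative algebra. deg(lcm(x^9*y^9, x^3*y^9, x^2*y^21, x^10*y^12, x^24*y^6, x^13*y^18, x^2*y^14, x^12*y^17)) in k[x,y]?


lcm = componentwise max:
x: max(9,3,2,10,24,13,2,12)=24
y: max(9,9,21,12,6,18,14,17)=21
Total=24+21=45


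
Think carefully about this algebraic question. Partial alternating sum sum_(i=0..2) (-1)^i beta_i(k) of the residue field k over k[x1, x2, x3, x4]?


Koszul resolution: beta_i(k)=C(n,i), n=4
sum_(i=0..p) (-1)^i C(n,i) = (-1)^p C(n-1,p)
(-1)^2*C(3,2) = (-1)^2*3 = 3


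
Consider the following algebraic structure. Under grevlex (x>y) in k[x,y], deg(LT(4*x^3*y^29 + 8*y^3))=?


LT: 4*x^3*y^29
deg_x=3, deg_y=29
Total=3+29=32


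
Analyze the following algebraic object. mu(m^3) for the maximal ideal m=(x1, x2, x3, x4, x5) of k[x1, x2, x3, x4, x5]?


Graded Nakayama: mu(m^d) = dim_k (m^d/m^(d+1)) = #degree-3 monomials in 5 vars
C(n+d-1,d)=C(7,3)=35


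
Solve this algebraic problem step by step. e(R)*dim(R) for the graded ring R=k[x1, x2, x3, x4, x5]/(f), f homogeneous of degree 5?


e(R)=deg(f)=5, dim(R)=5-1=4
e*dim=5*4=20


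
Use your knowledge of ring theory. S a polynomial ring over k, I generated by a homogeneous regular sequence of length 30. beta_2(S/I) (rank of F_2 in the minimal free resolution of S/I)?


Regular sequence => Koszul complex is the minimal free resolution.
Syz_1 minimally generated by Koszul relations f_i*e_j - f_j*e_i (i<j): mu(Syz_1) = beta_2 = C(m,2) = m(m-1)/2
m=30
30*29/2 = 435


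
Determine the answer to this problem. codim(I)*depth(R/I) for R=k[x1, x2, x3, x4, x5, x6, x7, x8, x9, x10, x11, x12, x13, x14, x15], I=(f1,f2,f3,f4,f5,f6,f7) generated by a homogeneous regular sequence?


codim=7, depth=dim(R/I)=15-7=8
Product=7*8=56


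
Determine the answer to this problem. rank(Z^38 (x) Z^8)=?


rank(M(x)N) = rank(M)*rank(N)
38*8 = 304


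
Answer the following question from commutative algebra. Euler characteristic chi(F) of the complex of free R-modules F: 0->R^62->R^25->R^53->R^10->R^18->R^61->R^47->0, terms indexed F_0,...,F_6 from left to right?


chi = sum (-1)^i * rank:
(-1)^0*62=62
(-1)^1*25=-25
(-1)^2*53=53
(-1)^3*10=-10
(-1)^4*18=18
(-1)^5*61=-61
(-1)^6*47=47
chi=84


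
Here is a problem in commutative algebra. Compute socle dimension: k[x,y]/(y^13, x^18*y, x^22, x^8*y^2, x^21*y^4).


Socle = ann(m) = span of standard monomials u with x*u, y*u in I (staircase corners).
Redundant generators: x^21*y^4
Minimal generators: x^22, x^18*y, x^8*y^2, y^13
Corners: x^7y^12, x^17y, x^21
Socle dim=3


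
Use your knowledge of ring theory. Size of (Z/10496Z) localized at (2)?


2-primary part: 10496=2^8*41
Size=2^8=256


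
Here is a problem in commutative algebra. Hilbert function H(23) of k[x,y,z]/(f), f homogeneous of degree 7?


C(25,2)-C(18,2)=300-153=147


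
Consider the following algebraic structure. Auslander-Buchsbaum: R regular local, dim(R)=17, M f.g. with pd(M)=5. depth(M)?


pd+depth=depth(R)=17
depth=17-5=12


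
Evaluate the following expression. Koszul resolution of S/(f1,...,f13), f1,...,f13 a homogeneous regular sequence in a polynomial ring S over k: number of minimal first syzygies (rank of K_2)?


Regular sequence => Koszul complex is the minimal free resolution.
Syz_1 minimally generated by Koszul relations f_i*e_j - f_j*e_i (i<j): mu(Syz_1) = beta_2 = C(m,2) = m(m-1)/2
m=13
13*12/2 = 78


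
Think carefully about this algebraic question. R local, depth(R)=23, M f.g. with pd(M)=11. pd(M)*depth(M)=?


pd+depth=23
depth=23-11=12
pd*depth=11*12=132


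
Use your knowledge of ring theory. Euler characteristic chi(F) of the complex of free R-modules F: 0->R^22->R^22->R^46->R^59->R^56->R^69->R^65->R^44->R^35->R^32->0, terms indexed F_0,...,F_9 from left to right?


chi = sum (-1)^i * rank:
(-1)^0*22=22
(-1)^1*22=-22
(-1)^2*46=46
(-1)^3*59=-59
(-1)^4*56=56
(-1)^5*69=-69
(-1)^6*65=65
(-1)^7*44=-44
(-1)^8*35=35
(-1)^9*32=-32
chi=-2


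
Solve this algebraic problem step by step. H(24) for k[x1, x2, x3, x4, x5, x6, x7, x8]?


C(d+n-1,n-1)=C(31,7)=2629575


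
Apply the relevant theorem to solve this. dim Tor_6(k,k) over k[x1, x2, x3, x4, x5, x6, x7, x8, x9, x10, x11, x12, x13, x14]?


Koszul: C(n,i)=C(14,6)=3003


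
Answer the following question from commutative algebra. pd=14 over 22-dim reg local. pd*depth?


pd+depth=22
depth=22-14=8
pd*depth=14*8=112


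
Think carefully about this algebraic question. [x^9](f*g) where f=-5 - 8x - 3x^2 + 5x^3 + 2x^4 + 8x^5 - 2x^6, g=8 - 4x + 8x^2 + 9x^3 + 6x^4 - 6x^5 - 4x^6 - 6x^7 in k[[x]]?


[x^9] = sum a_i*b_j, i+j=9
  -3*-6=18
  5*-4=-20
  2*-6=-12
  8*6=48
  -2*9=-18
Sum=16


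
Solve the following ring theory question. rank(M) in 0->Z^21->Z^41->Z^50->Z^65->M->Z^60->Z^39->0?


Alt sum=0:
(-1)^0*21 + (-1)^1*41 + (-1)^2*50 + (-1)^3*65 + (-1)^4*? + (-1)^5*60 + (-1)^6*39=0
rank(M)=56


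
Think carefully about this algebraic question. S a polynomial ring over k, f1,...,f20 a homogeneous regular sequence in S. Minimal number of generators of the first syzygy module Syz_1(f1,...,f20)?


Regular sequence => Koszul complex is the minimal free resolution.
Syz_1 minimally generated by Koszul relations f_i*e_j - f_j*e_i (i<j): mu(Syz_1) = beta_2 = C(m,2) = m(m-1)/2
m=20
20*19/2 = 190


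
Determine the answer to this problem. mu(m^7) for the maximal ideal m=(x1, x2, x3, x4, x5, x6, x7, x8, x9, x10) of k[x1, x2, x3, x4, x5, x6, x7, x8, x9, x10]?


Graded Nakayama: mu(m^d) = dim_k (m^d/m^(d+1)) = #degree-7 monomials in 10 vars
C(n+d-1,d)=C(16,7)=11440


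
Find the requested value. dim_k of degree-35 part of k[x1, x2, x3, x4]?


C(d+n-1,n-1)=C(38,3)=8436


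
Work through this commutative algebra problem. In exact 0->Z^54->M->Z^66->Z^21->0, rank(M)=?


Alt sum=0:
(-1)^0*54 + (-1)^1*? + (-1)^2*66 + (-1)^3*21=0
rank(M)=99


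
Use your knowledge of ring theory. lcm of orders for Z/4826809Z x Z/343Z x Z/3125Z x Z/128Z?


Exponent = lcm of the cyclic orders; pairwise coprime => product.
13^6*7^3*5^5*2^7=4826809*343*3125*128=662238194800000


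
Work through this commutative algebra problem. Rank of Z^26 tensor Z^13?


rank(M(x)N) = rank(M)*rank(N)
26*13 = 338


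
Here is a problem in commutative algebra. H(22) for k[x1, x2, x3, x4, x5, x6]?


C(d+n-1,n-1)=C(27,5)=80730


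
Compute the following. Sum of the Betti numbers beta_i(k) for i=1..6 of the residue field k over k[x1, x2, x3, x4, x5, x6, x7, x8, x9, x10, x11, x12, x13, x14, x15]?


Koszul resolution: beta_i(k)=C(n,i), n=15
C(15,1)=15, C(15,2)=105, C(15,3)=455, C(15,4)=1365, C(15,5)=3003, C(15,6)=5005
Sum=9948


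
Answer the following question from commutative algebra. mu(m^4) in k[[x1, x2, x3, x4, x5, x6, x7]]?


C(n+d-1,d)=C(10,4)=210


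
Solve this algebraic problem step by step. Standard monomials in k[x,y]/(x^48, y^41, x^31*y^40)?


k[x,y]/I, I = (x^48, y^41, x^31*y^40)
Rect: 48x41=1968. Corner: (48-31)x(41-40)=17.
dim = 1968-17 = 1951


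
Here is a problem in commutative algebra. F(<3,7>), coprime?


gcd(3,7)=1 => F=ab-a-b=3*7-3-7=21-10=11


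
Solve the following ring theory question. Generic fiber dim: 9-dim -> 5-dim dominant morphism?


dim(fiber)=dim(X)-dim(Y)=9-5=4


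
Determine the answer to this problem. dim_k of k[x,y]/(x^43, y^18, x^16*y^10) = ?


k[x,y]/I, I = (x^43, y^18, x^16*y^10)
Rect: 43x18=774. Corner: (43-16)x(18-10)=216.
dim = 774-216 = 558


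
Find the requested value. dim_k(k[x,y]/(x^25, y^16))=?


Basis: x^i*y^j, i<25, j<16
25*16=400


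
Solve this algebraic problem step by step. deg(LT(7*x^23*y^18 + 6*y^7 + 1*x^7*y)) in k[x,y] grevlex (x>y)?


LT: 7*x^23*y^18
deg_x=23, deg_y=18
Total=23+18=41


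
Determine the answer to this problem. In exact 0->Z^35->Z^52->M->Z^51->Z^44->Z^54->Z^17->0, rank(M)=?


Alt sum=0:
(-1)^0*35 + (-1)^1*52 + (-1)^2*? + (-1)^3*51 + (-1)^4*44 + (-1)^5*54 + (-1)^6*17=0
rank(M)=61


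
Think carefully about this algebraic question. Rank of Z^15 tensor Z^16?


rank(M(x)N) = rank(M)*rank(N)
15*16 = 240


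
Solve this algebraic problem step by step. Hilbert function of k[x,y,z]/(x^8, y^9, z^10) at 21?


Need i<8, j<9, k<10 with i+j+k=21.
For each i, j ranges over max(0,21-i-9)..min(8,21-i):
  i=0: j in [12,8] -> 0
  i=1: j in [11,8] -> 0
  i=2: j in [10,8] -> 0
  i=3: j in [9,8] -> 0
  i=4: j in [8,8] -> 1
  i=5: j in [7,8] -> 2
  i=6: j in [6,8] -> 3
  i=7: j in [5,8] -> 4
H(21) = 0+0+0+0+1+2+3+4 = 10


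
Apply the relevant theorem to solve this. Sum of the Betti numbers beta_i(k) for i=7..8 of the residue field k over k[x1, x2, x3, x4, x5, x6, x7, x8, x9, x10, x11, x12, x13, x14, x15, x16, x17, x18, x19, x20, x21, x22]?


Koszul resolution: beta_i(k)=C(n,i), n=22
C(22,7)=170544, C(22,8)=319770
Sum=490314


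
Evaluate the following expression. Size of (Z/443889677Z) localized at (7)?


7-primary part: 443889677=7^9*11
Size=7^9=40353607


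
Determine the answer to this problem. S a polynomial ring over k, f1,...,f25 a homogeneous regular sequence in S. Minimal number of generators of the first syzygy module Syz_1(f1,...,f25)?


Regular sequence => Koszul complex is the minimal free resolution.
Syz_1 minimally generated by Koszul relations f_i*e_j - f_j*e_i (i<j): mu(Syz_1) = beta_2 = C(m,2) = m(m-1)/2
m=25
25*24/2 = 300


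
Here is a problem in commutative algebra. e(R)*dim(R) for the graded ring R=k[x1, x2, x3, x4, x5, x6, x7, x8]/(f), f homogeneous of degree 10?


e(R)=deg(f)=10, dim(R)=8-1=7
e*dim=10*7=70


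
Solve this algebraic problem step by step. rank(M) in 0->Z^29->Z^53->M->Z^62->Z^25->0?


Alt sum=0:
(-1)^0*29 + (-1)^1*53 + (-1)^2*? + (-1)^3*62 + (-1)^4*25=0
rank(M)=61


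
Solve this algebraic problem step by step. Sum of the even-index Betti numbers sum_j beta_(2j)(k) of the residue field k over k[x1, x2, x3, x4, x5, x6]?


Koszul resolution: beta_i(k)=C(n,i), n=6
sum_even C(6,i) = 2^(n-1) = 2^5 = 32


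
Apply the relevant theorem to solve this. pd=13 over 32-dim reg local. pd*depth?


pd+depth=32
depth=32-13=19
pd*depth=13*19=247


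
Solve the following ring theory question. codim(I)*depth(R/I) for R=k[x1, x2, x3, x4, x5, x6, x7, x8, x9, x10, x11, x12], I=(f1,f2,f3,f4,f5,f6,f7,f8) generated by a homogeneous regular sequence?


codim=8, depth=dim(R/I)=12-8=4
Product=8*4=32


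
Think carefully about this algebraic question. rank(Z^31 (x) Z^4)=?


rank(M(x)N) = rank(M)*rank(N)
31*4 = 124


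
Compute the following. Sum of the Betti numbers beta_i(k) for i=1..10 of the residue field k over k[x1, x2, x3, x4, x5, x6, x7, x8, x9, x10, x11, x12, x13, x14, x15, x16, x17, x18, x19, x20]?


Koszul resolution: beta_i(k)=C(n,i), n=20
C(20,1)=20, C(20,2)=190, C(20,3)=1140, C(20,4)=4845, C(20,5)=15504, C(20,6)=38760, C(20,7)=77520, C(20,8)=125970, C(20,9)=167960, C(20,10)=184756
Sum=616665


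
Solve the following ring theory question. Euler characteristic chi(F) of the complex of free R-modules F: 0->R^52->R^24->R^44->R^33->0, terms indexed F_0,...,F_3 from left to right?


chi = sum (-1)^i * rank:
(-1)^0*52=52
(-1)^1*24=-24
(-1)^2*44=44
(-1)^3*33=-33
chi=39


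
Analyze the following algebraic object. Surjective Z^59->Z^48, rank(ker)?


rank(ker) = 59-48 = 11


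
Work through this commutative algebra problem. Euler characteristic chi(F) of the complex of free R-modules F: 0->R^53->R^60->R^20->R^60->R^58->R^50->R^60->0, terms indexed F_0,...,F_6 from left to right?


chi = sum (-1)^i * rank:
(-1)^0*53=53
(-1)^1*60=-60
(-1)^2*20=20
(-1)^3*60=-60
(-1)^4*58=58
(-1)^5*50=-50
(-1)^6*60=60
chi=21


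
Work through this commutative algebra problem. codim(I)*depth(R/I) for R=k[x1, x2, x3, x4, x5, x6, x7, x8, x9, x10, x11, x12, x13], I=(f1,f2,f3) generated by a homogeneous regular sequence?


codim=3, depth=dim(R/I)=13-3=10
Product=3*10=30


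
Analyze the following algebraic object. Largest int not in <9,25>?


gcd(9,25)=1 => F=ab-a-b=9*25-9-25=225-34=191


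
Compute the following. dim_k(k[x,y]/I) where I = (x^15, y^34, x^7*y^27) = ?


k[x,y]/I, I = (x^15, y^34, x^7*y^27)
Rect: 15x34=510. Corner: (15-7)x(34-27)=56.
dim = 510-56 = 454


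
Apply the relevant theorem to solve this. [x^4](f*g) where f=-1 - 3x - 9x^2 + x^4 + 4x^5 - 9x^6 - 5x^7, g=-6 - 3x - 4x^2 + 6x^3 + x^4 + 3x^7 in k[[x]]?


[x^4] = sum a_i*b_j, i+j=4
  -1*1=-1
  -3*6=-18
  -9*-4=36
  1*-6=-6
Sum=11


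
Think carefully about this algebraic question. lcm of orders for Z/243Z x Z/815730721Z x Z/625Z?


Exponent = lcm of the cyclic orders; pairwise coprime => product.
3^5*13^8*5^4=243*815730721*625=123889103251875


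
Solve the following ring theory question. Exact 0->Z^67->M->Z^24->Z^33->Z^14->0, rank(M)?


Alt sum=0:
(-1)^0*67 + (-1)^1*? + (-1)^2*24 + (-1)^3*33 + (-1)^4*14=0
rank(M)=72


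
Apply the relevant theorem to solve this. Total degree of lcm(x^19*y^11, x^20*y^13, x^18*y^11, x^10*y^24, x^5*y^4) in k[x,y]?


lcm = componentwise max:
x: max(19,20,18,10,5)=20
y: max(11,13,11,24,4)=24
Total=20+24=44


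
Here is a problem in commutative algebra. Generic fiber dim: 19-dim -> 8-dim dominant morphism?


dim(fiber)=dim(X)-dim(Y)=19-8=11


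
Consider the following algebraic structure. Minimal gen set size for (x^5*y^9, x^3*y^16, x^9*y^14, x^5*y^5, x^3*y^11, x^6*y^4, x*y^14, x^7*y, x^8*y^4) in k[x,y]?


Remove redundant (divisible by others).
x^5*y^9 redundant.
x^8*y^4 redundant.
x^9*y^14 redundant.
x^3*y^16 redundant.
Min: x^7*y, x^6*y^4, x^5*y^5, x^3*y^11, x*y^14
Count=5


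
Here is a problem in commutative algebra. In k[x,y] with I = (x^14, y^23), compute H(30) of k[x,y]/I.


k[x,y], I = (x^14, y^23), d = 30
Need i < 14 and d-i < 23.
Range: 8 <= i <= 13.
H(30) = 6


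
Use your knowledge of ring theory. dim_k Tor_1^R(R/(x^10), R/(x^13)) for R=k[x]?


Tor_1(R/I,R/J)=(I cap J)/IJ=(x^13)/(x^23)
dim=23-13=min(10,13)=10


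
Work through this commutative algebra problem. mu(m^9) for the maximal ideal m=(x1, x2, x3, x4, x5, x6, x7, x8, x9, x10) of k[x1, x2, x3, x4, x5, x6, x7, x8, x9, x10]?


Graded Nakayama: mu(m^d) = dim_k (m^d/m^(d+1)) = #degree-9 monomials in 10 vars
C(n+d-1,d)=C(18,9)=48620


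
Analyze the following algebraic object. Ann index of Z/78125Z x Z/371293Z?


Exponent = lcm of the cyclic orders; pairwise coprime => product.
5^7*13^5=78125*371293=29007265625


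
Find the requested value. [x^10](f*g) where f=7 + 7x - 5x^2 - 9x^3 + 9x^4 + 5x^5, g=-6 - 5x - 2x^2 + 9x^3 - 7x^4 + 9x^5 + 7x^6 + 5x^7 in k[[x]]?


[x^10] = sum a_i*b_j, i+j=10
  -9*5=-45
  9*7=63
  5*9=45
Sum=63


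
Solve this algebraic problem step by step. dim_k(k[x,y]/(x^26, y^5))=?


Basis: x^i*y^j, i<26, j<5
26*5=130


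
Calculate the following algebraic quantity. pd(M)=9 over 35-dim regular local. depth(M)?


pd+depth=depth(R)=35
depth=35-9=26


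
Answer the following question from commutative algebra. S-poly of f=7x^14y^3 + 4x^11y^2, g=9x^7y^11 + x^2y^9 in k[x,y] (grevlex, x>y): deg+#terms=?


LT(f)=7x^14y^3, LT(g)=9x^7y^11
lcm(LM)=x^14y^11
S(f,g) (scaled by 63 to clear denominators) = 9y^8*f - 7x^7*g = 36x^11y^10 - 7x^9y^9
2 terms, deg 21.
21+2=23


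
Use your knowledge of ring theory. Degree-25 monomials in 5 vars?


C(d+n-1,n-1)=C(29,4)=23751


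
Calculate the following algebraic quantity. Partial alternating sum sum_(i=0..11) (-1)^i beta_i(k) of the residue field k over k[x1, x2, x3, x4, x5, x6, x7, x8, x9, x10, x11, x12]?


Koszul resolution: beta_i(k)=C(n,i), n=12
sum_(i=0..p) (-1)^i C(n,i) = (-1)^p C(n-1,p)
(-1)^11*C(11,11) = (-1)^11*1 = -1


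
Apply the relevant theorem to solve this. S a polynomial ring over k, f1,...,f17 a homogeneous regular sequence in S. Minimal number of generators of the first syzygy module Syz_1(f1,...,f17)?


Regular sequence => Koszul complex is the minimal free resolution.
Syz_1 minimally generated by Koszul relations f_i*e_j - f_j*e_i (i<j): mu(Syz_1) = beta_2 = C(m,2) = m(m-1)/2
m=17
17*16/2 = 136


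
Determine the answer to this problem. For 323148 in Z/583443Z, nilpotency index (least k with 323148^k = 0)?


323148^k mod 583443:
k=1: 323148
k=2: 1764
k=3: 9261
k=4: 194481
k=5: 0
First zero at k = 5


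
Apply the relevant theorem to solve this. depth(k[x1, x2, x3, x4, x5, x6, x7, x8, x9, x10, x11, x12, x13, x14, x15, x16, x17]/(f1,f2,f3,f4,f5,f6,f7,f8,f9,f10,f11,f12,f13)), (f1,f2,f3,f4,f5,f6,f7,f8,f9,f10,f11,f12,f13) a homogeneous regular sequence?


depth(R)=17
depth(R/I)=17-13=4


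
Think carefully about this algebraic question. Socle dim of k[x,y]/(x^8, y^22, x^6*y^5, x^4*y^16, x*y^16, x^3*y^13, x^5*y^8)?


Socle = ann(m) = span of standard monomials u with x*u, y*u in I (staircase corners).
Redundant generators: x^4*y^16
Minimal generators: x^8, x^6*y^5, x^5*y^8, x^3*y^13, x*y^16, y^22
Corners: y^21, x^2y^15, x^4y^12, x^5y^7, x^7y^4
Socle dim=5


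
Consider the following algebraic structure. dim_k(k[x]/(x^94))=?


Basis: 1,x,...,x^93
dim=94


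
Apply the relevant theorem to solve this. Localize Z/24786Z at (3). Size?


3-primary part: 24786=3^6*34
Size=3^6=729


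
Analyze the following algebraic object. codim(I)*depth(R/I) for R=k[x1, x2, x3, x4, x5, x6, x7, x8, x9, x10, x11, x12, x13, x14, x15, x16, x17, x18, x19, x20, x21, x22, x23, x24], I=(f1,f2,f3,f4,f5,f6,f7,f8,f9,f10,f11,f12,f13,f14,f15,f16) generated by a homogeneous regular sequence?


codim=16, depth=dim(R/I)=24-16=8
Product=16*8=128


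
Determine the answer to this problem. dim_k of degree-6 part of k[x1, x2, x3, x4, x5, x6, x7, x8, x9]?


C(d+n-1,n-1)=C(14,8)=3003


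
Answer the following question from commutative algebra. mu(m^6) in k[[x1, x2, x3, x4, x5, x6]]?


C(n+d-1,d)=C(11,6)=462


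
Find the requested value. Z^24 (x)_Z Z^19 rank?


rank(M(x)N) = rank(M)*rank(N)
24*19 = 456


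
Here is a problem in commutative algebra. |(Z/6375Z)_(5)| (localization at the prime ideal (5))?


5-primary part: 6375=5^3*51
Size=5^3=125


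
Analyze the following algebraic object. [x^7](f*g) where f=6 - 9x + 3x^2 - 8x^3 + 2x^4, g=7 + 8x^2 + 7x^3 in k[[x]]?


[x^7] = sum a_i*b_j, i+j=7
  2*7=14
Sum=14


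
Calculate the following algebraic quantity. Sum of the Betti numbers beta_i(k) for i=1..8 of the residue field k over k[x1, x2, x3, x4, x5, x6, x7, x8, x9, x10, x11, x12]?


Koszul resolution: beta_i(k)=C(n,i), n=12
C(12,1)=12, C(12,2)=66, C(12,3)=220, C(12,4)=495, C(12,5)=792, C(12,6)=924, C(12,7)=792, C(12,8)=495
Sum=3796


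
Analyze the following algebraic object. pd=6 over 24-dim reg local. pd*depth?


pd+depth=24
depth=24-6=18
pd*depth=6*18=108


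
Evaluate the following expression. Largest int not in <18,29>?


gcd(18,29)=1 => F=ab-a-b=18*29-18-29=522-47=475


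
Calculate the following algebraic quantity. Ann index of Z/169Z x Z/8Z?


Exponent = lcm of the cyclic orders; pairwise coprime => product.
13^2*2^3=169*8=1352


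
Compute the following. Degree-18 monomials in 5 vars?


C(d+n-1,n-1)=C(22,4)=7315


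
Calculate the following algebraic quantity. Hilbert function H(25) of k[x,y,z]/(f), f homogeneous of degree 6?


C(27,2)-C(21,2)=351-210=141


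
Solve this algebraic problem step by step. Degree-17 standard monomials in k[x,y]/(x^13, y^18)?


k[x,y], I = (x^13, y^18), d = 17
Need i < 13 and d-i < 18.
Range: 0 <= i <= 12.
H(17) = 13


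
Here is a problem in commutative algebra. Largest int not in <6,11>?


gcd(6,11)=1 => F=ab-a-b=6*11-6-11=66-17=49
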